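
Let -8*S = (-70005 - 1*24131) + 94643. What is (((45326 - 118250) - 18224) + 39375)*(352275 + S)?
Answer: -145880419689/8 ≈ -1.8235e+10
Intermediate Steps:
S = -507/8 (S = -((-70005 - 1*24131) + 94643)/8 = -((-70005 - 24131) + 94643)/8 = -(-94136 + 94643)/8 = -⅛*507 = -507/8 ≈ -63.375)
(((45326 - 118250) - 18224) + 39375)*(352275 + S) = (((45326 - 118250) - 18224) + 39375)*(352275 - 507/8) = ((-72924 - 18224) + 39375)*(2817693/8) = (-91148 + 39375)*(2817693/8) = -51773*2817693/8 = -145880419689/8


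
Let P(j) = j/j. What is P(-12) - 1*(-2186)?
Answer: 2187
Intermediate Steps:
P(j) = 1
P(-12) - 1*(-2186) = 1 - 1*(-2186) = 1 + 2186 = 2187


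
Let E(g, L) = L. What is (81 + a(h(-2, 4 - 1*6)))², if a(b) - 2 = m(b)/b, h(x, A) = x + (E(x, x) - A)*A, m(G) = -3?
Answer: 28561/4 ≈ 7140.3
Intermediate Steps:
h(x, A) = x + A*(x - A) (h(x, A) = x + (x - A)*A = x + A*(x - A))
a(b) = 2 - 3/b
(81 + a(h(-2, 4 - 1*6)))² = (81 + (2 - 3/(-2 - (4 - 1*6)² + (4 - 1*6)*(-2))))² = (81 + (2 - 3/(-2 - (4 - 6)² + (4 - 6)*(-2))))² = (81 + (2 - 3/(-2 - 1*(-2)² - 2*(-2))))² = (81 + (2 - 3/(-2 - 1*4 + 4)))² = (81 + (2 - 3/(-2 - 4 + 4)))² = (81 + (2 - 3/(-2)))² = (81 + (2 - 3*(-½)))² = (81 + (2 + 3/2))² = (81 + 7/2)² = (169/2)² = 28561/4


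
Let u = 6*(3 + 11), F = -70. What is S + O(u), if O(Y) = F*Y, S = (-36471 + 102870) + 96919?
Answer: 157438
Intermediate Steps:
S = 163318 (S = 66399 + 96919 = 163318)
u = 84 (u = 6*14 = 84)
O(Y) = -70*Y
S + O(u) = 163318 - 70*84 = 163318 - 5880 = 157438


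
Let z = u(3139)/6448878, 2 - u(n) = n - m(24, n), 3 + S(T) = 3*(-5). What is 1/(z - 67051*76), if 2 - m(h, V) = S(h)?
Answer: -2149626/10954227543415 ≈ -1.9624e-7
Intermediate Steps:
S(T) = -18 (S(T) = -3 + 3*(-5) = -3 - 15 = -18)
m(h, V) = 20 (m(h, V) = 2 - 1*(-18) = 2 + 18 = 20)
u(n) = 22 - n (u(n) = 2 - (n - 1*20) = 2 - (n - 20) = 2 - (-20 + n) = 2 + (20 - n) = 22 - n)
z = -1039/2149626 (z = (22 - 1*3139)/6448878 = (22 - 3139)*(1/6448878) = -3117*1/6448878 = -1039/2149626 ≈ -0.00048334)
1/(z - 67051*76) = 1/(-1039/2149626 - 67051*76) = 1/(-1039/2149626 - 5095876) = 1/(-10954227543415/2149626) = -2149626/10954227543415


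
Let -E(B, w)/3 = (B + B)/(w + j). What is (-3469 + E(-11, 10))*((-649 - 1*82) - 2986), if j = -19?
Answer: 12921531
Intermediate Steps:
E(B, w) = -6*B/(-19 + w) (E(B, w) = -3*(B + B)/(w - 19) = -3*2*B/(-19 + w) = -6*B/(-19 + w))
(-3469 + E(-11, 10))*((-649 - 1*82) - 2986) = (-3469 - 6*(-11)/(-19 + 10))*((-649 - 1*82) - 2986) = (-3469 - 6*(-11)/(-9))*((-649 - 82) - 2986) = (-3469 - 6*(-11)*(-1/9))*(-731 - 2986) = (-3469 - 22/3)*(-3717) = -10429/3*(-3717) = 12921531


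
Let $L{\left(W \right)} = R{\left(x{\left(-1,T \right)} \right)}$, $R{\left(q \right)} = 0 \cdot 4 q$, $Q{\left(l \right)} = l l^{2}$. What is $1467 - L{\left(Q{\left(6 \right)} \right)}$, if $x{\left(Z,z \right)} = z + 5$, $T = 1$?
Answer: $1467$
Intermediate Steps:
$Q{\left(l \right)} = l^{3}$
$x{\left(Z,z \right)} = 5 + z$
$R{\left(q \right)} = 0$ ($R{\left(q \right)} = 0 q = 0$)
$L{\left(W \right)} = 0$
$1467 - L{\left(Q{\left(6 \right)} \right)} = 1467 - 0 = 1467 + 0 = 1467$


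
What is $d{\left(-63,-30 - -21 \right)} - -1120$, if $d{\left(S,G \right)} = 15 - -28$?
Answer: $1163$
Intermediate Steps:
$d{\left(S,G \right)} = 43$ ($d{\left(S,G \right)} = 15 + 28 = 43$)
$d{\left(-63,-30 - -21 \right)} - -1120 = 43 - -1120 = 43 + 1120 = 1163$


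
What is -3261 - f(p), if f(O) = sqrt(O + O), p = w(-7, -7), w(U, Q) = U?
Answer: -3261 - I*sqrt(14) ≈ -3261.0 - 3.7417*I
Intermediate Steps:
p = -7
f(O) = sqrt(2)*sqrt(O) (f(O) = sqrt(2*O) = sqrt(2)*sqrt(O))
-3261 - f(p) = -3261 - sqrt(2)*sqrt(-7) = -3261 - sqrt(2)*I*sqrt(7) = -3261 - I*sqrt(14)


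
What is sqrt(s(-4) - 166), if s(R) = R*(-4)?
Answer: 5*I*sqrt(6) ≈ 12.247*I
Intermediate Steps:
s(R) = -4*R
sqrt(s(-4) - 166) = sqrt(-4*(-4) - 166) = sqrt(16 - 166) = sqrt(-150) = 5*I*sqrt(6)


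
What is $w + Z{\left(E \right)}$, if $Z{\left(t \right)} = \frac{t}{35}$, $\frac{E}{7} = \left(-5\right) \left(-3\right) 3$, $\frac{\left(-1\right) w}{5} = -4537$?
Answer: $22694$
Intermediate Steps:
$w = 22685$ ($w = \left(-5\right) \left(-4537\right) = 22685$)
$E = 315$ ($E = 7 \left(-5\right) \left(-3\right) 3 = 7 \cdot 15 \cdot 3 = 7 \cdot 45 = 315$)
$Z{\left(t \right)} = \frac{t}{35}$ ($Z{\left(t \right)} = t \frac{1}{35} = \frac{t}{35}$)
$w + Z{\left(E \right)} = 22685 + \frac{1}{35} \cdot 315 = 22685 + 9 = 22694$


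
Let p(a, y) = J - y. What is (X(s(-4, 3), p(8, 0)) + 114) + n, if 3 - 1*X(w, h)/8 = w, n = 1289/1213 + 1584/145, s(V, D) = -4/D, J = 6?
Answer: 84769601/527655 ≈ 160.65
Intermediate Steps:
p(a, y) = 6 - y
n = 2108297/175885 (n = 1289*(1/1213) + 1584*(1/145) = 1289/1213 + 1584/145 = 2108297/175885 ≈ 11.987)
X(w, h) = 24 - 8*w
(X(s(-4, 3), p(8, 0)) + 114) + n = ((24 - (-32)/3) + 114) + 2108297/175885 = ((24 - 8*(-4/3)) + 114) + 2108297/175885 = ((24 + 32/3) + 114) + 2108297/175885 = (104/3 + 114) + 2108297/175885 = 446/3 + 2108297/175885 = 84769601/527655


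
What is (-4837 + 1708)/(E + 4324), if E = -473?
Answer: -3129/3851 ≈ -0.81252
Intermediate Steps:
(-4837 + 1708)/(E + 4324) = (-4837 + 1708)/(-473 + 4324) = -3129/3851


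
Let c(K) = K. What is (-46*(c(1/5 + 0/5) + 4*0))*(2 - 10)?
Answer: 368/5 ≈ 73.600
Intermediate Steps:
(-46*(c(1/5 + 0/5) + 4*0))*(2 - 10) = (-46*((1/5 + 0/5) + 4*0))*(2 - 10) = -46*((1*(⅕) + 0*(⅕)) + 0)*(-8) = -46*((⅕ + 0) + 0)*(-8) = -46*(⅕ + 0)*(-8) = -46*⅕*(-8) = -46/5*(-8) = 368/5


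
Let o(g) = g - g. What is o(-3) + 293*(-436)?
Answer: -127748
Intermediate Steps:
o(g) = 0
o(-3) + 293*(-436) = 0 + 293*(-436) = 0 - 127748 = -127748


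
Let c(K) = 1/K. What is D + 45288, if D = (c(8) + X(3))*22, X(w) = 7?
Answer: 181779/4 ≈ 45445.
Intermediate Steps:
D = 627/4 (D = (1/8 + 7)*22 = (⅛ + 7)*22 = (57/8)*22 = 627/4 ≈ 156.75)
D + 45288 = 627/4 + 45288 = 181779/4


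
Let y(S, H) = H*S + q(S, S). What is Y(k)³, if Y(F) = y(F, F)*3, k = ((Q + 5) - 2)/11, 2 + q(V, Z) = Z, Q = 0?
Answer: -216000000/1771561 ≈ -121.93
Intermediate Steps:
q(V, Z) = -2 + Z
y(S, H) = -2 + S + H*S (y(S, H) = H*S + (-2 + S) = -2 + S + H*S)
k = 3/11 (k = ((0 + 5) - 2)/11 = (5 - 2)*(1/11) = 3*(1/11) = 3/11 ≈ 0.27273)
Y(F) = -6 + 3*F + 3*F² (Y(F) = (-2 + F + F*F)*3 = (-2 + F + F²)*3 = -6 + 3*F + 3*F²)
Y(k)³ = (-6 + 3*(3/11) + 3*(3/11)²)³ = (-6 + 9/11 + 3*(9/121))³ = (-6 + 9/11 + 27/121)³ = (-600/121)³ = -216000000/1771561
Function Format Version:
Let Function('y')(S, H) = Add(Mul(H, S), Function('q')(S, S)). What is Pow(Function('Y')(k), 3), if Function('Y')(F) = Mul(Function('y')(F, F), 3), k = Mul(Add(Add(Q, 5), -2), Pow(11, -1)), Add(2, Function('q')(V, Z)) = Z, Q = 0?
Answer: Rational(-216000000, 1771561) ≈ -121.93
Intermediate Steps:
Function('q')(V, Z) = Add(-2, Z)
Function('y')(S, H) = Add(-2, S, Mul(H, S)) (Function('y')(S, H) = Add(Mul(H, S), Add(-2, S)) = Add(-2, S, Mul(H, S)))
k = Rational(3, 11) (k = Mul(Add(Add(0, 5), -2), Pow(11, -1)) = Mul(Add(5, -2), Rational(1, 11)) = Mul(3, Rational(1, 11)) = Rational(3, 11) ≈ 0.27273)
Function('Y')(F) = Add(-6, Mul(3, F), Mul(3, Pow(F, 2))) (Function('Y')(F) = Mul(Add(-2, F, Mul(F, F)), 3) = Mul(Add(-2, F, Pow(F, 2)), 3) = Add(-6, Mul(3, F), Mul(3, Pow(F, 2))))
Pow(Function('Y')(k), 3) = Pow(Add(-6, Mul(3, Rational(3, 11)), Mul(3, Pow(Rational(3, 11), 2))), 3) = Pow(Add(-6, Rational(9, 11), Mul(3, Rational(9, 121))), 3) = Pow(Add(-6, Rational(9, 11), Rational(27, 121)), 3) = Pow(Rational(-600, 121), 3) = Rational(-216000000, 1771561)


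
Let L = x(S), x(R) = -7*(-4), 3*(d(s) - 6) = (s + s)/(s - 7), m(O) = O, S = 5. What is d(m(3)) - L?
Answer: -45/2 ≈ -22.500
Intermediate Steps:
d(s) = 6 + 2*s/(3*(-7 + s)) (d(s) = 6 + ((s + s)/(s - 7))/3 = 6 + ((2*s)/(-7 + s))/3 = 6 + (2*s/(-7 + s))/3 = 6 + 2*s/(3*(-7 + s)))
x(R) = 28
L = 28
d(m(3)) - L = 2*(-63 + 10*3)/(3*(-7 + 3)) - 1*28 = (⅔)*(-63 + 30)/(-4) - 28 = (⅔)*(-¼)*(-33) - 28 = 11/2 - 28 = -45/2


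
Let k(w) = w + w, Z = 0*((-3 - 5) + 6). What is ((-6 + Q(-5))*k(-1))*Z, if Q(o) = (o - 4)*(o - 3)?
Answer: 0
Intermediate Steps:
Z = 0 (Z = 0*(-8 + 6) = 0*(-2) = 0)
Q(o) = (-4 + o)*(-3 + o)
k(w) = 2*w
((-6 + Q(-5))*k(-1))*Z = ((-6 + (12 + (-5)² - 7*(-5)))*(2*(-1)))*0 = ((-6 + (12 + 25 + 35))*(-2))*0 = ((-6 + 72)*(-2))*0 = (66*(-2))*0 = -132*0 = 0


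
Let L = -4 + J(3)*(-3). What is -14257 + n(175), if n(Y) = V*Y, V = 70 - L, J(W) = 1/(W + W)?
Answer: -2439/2 ≈ -1219.5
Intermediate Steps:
J(W) = 1/(2*W)
L = -9/2 (L = -4 + ((½)/3)*(-3) = -4 + ((½)*(⅓))*(-3) = -4 + (⅙)*(-3) = -4 - ½ = -9/2 ≈ -4.5000)
V = 149/2 (V = 70 - 1*(-9/2) = 70 + 9/2 = 149/2 ≈ 74.500)
n(Y) = 149*Y/2
-14257 + n(175) = -14257 + (149/2)*175 = -14257 + 26075/2 = -2439/2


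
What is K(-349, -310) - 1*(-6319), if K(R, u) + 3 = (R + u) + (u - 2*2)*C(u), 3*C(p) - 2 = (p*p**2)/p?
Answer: -10053019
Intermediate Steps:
C(p) = 2/3 + p**2/3 (C(p) = 2/3 + ((p*p**2)/p)/3 = 2/3 + (p**3/p)/3 = 2/3 + p**2/3)
K(R, u) = -3 + R + u + (-4 + u)*(2/3 + u**2/3) (K(R, u) = -3 + ((R + u) + (u - 2*2)*(2/3 + u**2/3)) = -3 + ((R + u) + (u - 4)*(2/3 + u**2/3)) = -3 + ((R + u) + (-4 + u)*(2/3 + u**2/3)) = -3 + (R + u + (-4 + u)*(2/3 + u**2/3)) = -3 + R + u + (-4 + u)*(2/3 + u**2/3))
K(-349, -310) - 1*(-6319) = (-17/3 - 349 - 4/3*(-310)**2 + (1/3)*(-310)**3 + (5/3)*(-310)) - 1*(-6319) = (-17/3 - 349 - 4/3*96100 + (1/3)*(-29791000) - 1550/3) + 6319 = (-17/3 - 349 - 384400/3 - 29791000/3 - 1550/3) + 6319 = -10059338 + 6319 = -10053019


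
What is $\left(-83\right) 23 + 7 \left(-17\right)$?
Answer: $-2028$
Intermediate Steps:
$\left(-83\right) 23 + 7 \left(-17\right) = -1909 - 119 = -2028$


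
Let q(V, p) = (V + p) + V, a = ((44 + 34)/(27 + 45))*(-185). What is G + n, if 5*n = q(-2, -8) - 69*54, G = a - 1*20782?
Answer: -1303801/60 ≈ -21730.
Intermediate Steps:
a = -2405/12 (a = (78/72)*(-185) = (78*(1/72))*(-185) = (13/12)*(-185) = -2405/12 ≈ -200.42)
q(V, p) = p + 2*V
G = -251789/12 (G = -2405/12 - 1*20782 = -2405/12 - 20782 = -251789/12 ≈ -20982.)
n = -3738/5 (n = ((-8 + 2*(-2)) - 69*54)/5 = ((-8 - 4) - 3726)/5 = (-12 - 3726)/5 = (⅕)*(-3738) = -3738/5 ≈ -747.60)
G + n = -251789/12 - 3738/5 = -1303801/60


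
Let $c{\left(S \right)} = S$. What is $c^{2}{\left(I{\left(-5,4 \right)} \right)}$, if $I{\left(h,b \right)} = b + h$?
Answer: $1$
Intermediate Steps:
$c^{2}{\left(I{\left(-5,4 \right)} \right)} = \left(4 - 5\right)^{2} = \left(-1\right)^{2} = 1$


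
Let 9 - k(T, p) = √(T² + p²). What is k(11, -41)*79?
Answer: 711 - 79*√1802 ≈ -2642.5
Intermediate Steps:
k(T, p) = 9 - √(T² + p²)
k(11, -41)*79 = (9 - √(11² + (-41)²))*79 = (9 - √(121 + 1681))*79 = (9 - √1802)*79 = 711 - 79*√1802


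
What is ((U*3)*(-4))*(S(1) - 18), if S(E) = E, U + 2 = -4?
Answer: -1224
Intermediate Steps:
U = -6 (U = -2 - 4 = -6)
((U*3)*(-4))*(S(1) - 18) = (-6*3*(-4))*(1 - 18) = -18*(-4)*(-17) = 72*(-17) = -1224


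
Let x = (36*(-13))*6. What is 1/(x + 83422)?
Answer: 1/80614 ≈ 1.2405e-5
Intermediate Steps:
x = -2808 (x = -468*6 = -2808)
1/(x + 83422) = 1/(-2808 + 83422) = 1/80614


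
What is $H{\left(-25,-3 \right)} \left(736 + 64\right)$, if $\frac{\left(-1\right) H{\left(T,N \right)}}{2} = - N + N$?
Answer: $0$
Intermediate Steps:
$H{\left(T,N \right)} = 0$ ($H{\left(T,N \right)} = - 2 \left(- N + N\right) = \left(-2\right) 0 = 0$)
$H{\left(-25,-3 \right)} \left(736 + 64\right) = 0 \left(736 + 64\right) = 0 \cdot 800 = 0$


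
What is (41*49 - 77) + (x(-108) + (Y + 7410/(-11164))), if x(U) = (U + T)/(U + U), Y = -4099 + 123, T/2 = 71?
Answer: -616366349/301428 ≈ -2044.8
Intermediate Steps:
T = 142 (T = 2*71 = 142)
Y = -3976
x(U) = (142 + U)/(2*U) (x(U) = (U + 142)/(U + U) = (142 + U)/((2*U)) = (142 + U)*(1/(2*U)) = (142 + U)/(2*U))
(41*49 - 77) + (x(-108) + (Y + 7410/(-11164))) = (41*49 - 77) + ((½)*(142 - 108)/(-108) + (-3976 + 7410/(-11164))) = (2009 - 77) + ((½)*(-1/108)*34 + (-3976 + 7410*(-1/11164))) = 1932 + (-17/108 + (-3976 - 3705/5582)) = 1932 + (-17/108 - 22197737/5582) = 1932 - 1198725245/301428 = -616366349/301428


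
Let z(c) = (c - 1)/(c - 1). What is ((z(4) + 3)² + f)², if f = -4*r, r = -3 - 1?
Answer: 1024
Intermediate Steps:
r = -4
z(c) = 1 (z(c) = (-1 + c)/(-1 + c) = 1)
f = 16 (f = -4*(-4) = 16)
((z(4) + 3)² + f)² = ((1 + 3)² + 16)² = (4² + 16)² = (16 + 16)² = 32² = 1024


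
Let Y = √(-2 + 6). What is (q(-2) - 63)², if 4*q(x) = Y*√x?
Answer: (126 - I*√2)²/4 ≈ 3968.5 - 89.095*I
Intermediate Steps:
Y = 2 (Y = √4 = 2)
q(x) = √x/2 (q(x) = (2*√x)/4 = √x/2)
(q(-2) - 63)² = (√(-2)/2 - 63)² = ((I*√2)/2 - 63)² = (I*√2/2 - 63)² = (-63 + I*√2/2)²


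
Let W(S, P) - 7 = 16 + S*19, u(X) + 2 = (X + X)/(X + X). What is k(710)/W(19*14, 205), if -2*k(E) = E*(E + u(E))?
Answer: -251695/5077 ≈ -49.576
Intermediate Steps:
u(X) = -1 (u(X) = -2 + (X + X)/(X + X) = -2 + (2*X)/((2*X)) = -2 + (2*X)*(1/(2*X)) = -2 + 1 = -1)
W(S, P) = 23 + 19*S (W(S, P) = 7 + (16 + S*19) = 7 + (16 + 19*S) = 23 + 19*S)
k(E) = -E*(-1 + E)/2 (k(E) = -E*(E - 1)/2 = -E*(-1 + E)/2)
k(710)/W(19*14, 205) = ((½)*710*(1 - 1*710))/(23 + 19*(19*14)) = ((½)*710*(1 - 710))/(23 + 19*266) = ((½)*710*(-709))/(23 + 5054) = -251695/5077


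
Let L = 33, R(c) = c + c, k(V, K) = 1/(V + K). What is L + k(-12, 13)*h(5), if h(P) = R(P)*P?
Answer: 83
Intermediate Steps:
k(V, K) = 1/(K + V)
R(c) = 2*c
h(P) = 2*P² (h(P) = (2*P)*P = 2*P²)
L + k(-12, 13)*h(5) = 33 + (2*5²)/(13 - 12) = 33 + (2*25)/1 = 33 + 1*50 = 33 + 50 = 83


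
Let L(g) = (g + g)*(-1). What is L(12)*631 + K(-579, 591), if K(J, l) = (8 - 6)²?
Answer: -15140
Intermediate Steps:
K(J, l) = 4 (K(J, l) = 2² = 4)
L(g) = -2*g (L(g) = (2*g)*(-1) = -2*g)
L(12)*631 + K(-579, 591) = -2*12*631 + 4 = -24*631 + 4 = -15144 + 4 = -15140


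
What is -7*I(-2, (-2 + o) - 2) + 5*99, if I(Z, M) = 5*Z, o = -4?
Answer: 565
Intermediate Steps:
-7*I(-2, (-2 + o) - 2) + 5*99 = -35*(-2) + 5*99 = -7*(-10) + 495 = 70 + 495 = 565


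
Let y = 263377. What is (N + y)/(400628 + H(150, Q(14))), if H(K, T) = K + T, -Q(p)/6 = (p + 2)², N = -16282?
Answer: 247095/399242 ≈ 0.61891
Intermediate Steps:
Q(p) = -6*(2 + p)² (Q(p) = -6*(p + 2)² = -6*(2 + p)²)
(N + y)/(400628 + H(150, Q(14))) = (-16282 + 263377)/(400628 + (150 - 6*(2 + 14)²)) = 247095/(400628 + (150 - 6*16²)) = 247095/(400628 + (150 - 6*256)) = 247095/(400628 + (150 - 1536)) = 247095/(400628 - 1386) = 247095/399242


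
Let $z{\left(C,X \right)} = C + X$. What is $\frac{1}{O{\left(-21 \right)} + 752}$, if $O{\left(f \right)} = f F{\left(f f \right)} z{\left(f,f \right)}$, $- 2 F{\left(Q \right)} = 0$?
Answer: $\frac{1}{752} \approx 0.0013298$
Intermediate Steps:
$F{\left(Q \right)} = 0$ ($F{\left(Q \right)} = \left(- \frac{1}{2}\right) 0 = 0$)
$O{\left(f \right)} = 0$ ($O{\left(f \right)} = f 0 \left(f + f\right) = 0 \cdot 2 f = 0$)
$\frac{1}{O{\left(-21 \right)} + 752} = \frac{1}{0 + 752} = \frac{1}{752}$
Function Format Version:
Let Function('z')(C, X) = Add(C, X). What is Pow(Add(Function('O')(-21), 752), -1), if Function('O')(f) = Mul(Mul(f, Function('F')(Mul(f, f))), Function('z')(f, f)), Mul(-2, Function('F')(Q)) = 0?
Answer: Rational(1, 752) ≈ 0.0013298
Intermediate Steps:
Function('F')(Q) = 0 (Function('F')(Q) = Mul(Rational(-1, 2), 0) = 0)
Function('O')(f) = 0 (Function('O')(f) = Mul(Mul(f, 0), Add(f, f)) = Mul(0, Mul(2, f)) = 0)
Pow(Add(Function('O')(-21), 752), -1) = Pow(Add(0, 752), -1) = Pow(752, -1) = Rational(1, 752)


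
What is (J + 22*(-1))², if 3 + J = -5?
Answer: 900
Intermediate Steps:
J = -8 (J = -3 - 5 = -8)
(J + 22*(-1))² = (-8 + 22*(-1))² = (-8 - 22)² = (-30)² = 900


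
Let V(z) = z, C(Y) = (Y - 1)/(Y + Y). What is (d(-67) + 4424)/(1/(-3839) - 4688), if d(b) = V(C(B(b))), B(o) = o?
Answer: -1138040838/1205814611 ≈ -0.94379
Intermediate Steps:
C(Y) = (-1 + Y)/(2*Y) (C(Y) = (-1 + Y)/((2*Y)) = (-1 + Y)*(1/(2*Y)) = (-1 + Y)/(2*Y))
d(b) = (-1 + b)/(2*b)
(d(-67) + 4424)/(1/(-3839) - 4688) = ((½)*(-1 - 67)/(-67) + 4424)/(1/(-3839) - 4688) = ((½)*(-1/67)*(-68) + 4424)/(-1/3839 - 4688) = (34/67 + 4424)/(-17997233/3839) = (296442/67)*(-3839/17997233) = -1138040838/1205814611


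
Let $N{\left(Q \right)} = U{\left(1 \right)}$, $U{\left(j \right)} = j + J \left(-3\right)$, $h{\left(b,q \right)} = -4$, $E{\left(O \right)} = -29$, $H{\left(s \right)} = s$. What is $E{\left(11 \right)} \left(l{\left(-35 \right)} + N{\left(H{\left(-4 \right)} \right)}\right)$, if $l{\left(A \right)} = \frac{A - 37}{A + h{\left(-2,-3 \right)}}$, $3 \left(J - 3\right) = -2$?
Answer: $\frac{1566}{13} \approx 120.46$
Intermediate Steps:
$J = \frac{7}{3}$ ($J = 3 + \frac{1}{3} \left(-2\right) = 3 - \frac{2}{3} = \frac{7}{3} \approx 2.3333$)
$U{\left(j \right)} = -7 + j$ ($U{\left(j \right)} = j + \frac{7}{3} \left(-3\right) = j - 7 = -7 + j$)
$N{\left(Q \right)} = -6$ ($N{\left(Q \right)} = -7 + 1 = -6$)
$l{\left(A \right)} = \frac{-37 + A}{-4 + A}$ ($l{\left(A \right)} = \frac{A - 37}{A - 4} = \frac{-37 + A}{-4 + A}$)
$E{\left(11 \right)} \left(l{\left(-35 \right)} + N{\left(H{\left(-4 \right)} \right)}\right) = - 29 \left(\frac{-37 - 35}{-4 - 35} - 6\right) = - 29 \left(\frac{1}{-39} \left(-72\right) - 6\right) = - 29 \left(\left(- \frac{1}{39}\right) \left(-72\right) - 6\right) = - 29 \left(\frac{24}{13} - 6\right) = \left(-29\right) \left(- \frac{54}{13}\right) = \frac{1566}{13}$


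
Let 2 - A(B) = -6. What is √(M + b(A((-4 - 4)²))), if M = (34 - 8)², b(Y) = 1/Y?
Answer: 3*√1202/4 ≈ 26.002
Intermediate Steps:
A(B) = 8 (A(B) = 2 - 1*(-6) = 2 + 6 = 8)
M = 676 (M = 26² = 676)
√(M + b(A((-4 - 4)²))) = √(676 + 1/8) = √(676 + ⅛) = √(5409/8) = 3*√1202/4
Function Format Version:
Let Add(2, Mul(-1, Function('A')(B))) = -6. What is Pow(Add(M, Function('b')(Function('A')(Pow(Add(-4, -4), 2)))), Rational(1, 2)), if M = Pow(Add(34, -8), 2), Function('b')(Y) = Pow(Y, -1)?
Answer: Mul(Rational(3, 4), Pow(1202, Rational(1, 2))) ≈ 26.002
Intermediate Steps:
Function('A')(B) = 8 (Function('A')(B) = Add(2, Mul(-1, -6)) = Add(2, 6) = 8)
M = 676 (M = Pow(26, 2) = 676)
Pow(Add(M, Function('b')(Function('A')(Pow(Add(-4, -4), 2)))), Rational(1, 2)) = Pow(Add(676, Pow(8, -1)), Rational(1, 2)) = Pow(Add(676, Rational(1, 8)), Rational(1, 2)) = Pow(Rational(5409, 8), Rational(1, 2)) = Mul(Rational(3, 4), Pow(1202, Rational(1, 2)))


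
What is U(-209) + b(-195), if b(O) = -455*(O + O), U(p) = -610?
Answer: 176840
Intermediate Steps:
b(O) = -910*O
U(-209) + b(-195) = -610 - 910*(-195) = -610 + 177450 = 176840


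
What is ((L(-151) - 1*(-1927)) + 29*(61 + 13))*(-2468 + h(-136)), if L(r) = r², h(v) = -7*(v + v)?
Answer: -15156936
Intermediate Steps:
h(v) = -14*v
((L(-151) - 1*(-1927)) + 29*(61 + 13))*(-2468 + h(-136)) = (((-151)² - 1*(-1927)) + 29*(61 + 13))*(-2468 - 14*(-136)) = ((22801 + 1927) + 29*74)*(-2468 + 1904) = (24728 + 2146)*(-564) = 26874*(-564) = -15156936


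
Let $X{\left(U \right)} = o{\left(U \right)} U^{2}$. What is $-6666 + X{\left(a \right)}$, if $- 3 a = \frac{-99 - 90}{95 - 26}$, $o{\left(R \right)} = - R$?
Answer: $- \frac{81114483}{12167} \approx -6666.8$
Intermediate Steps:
$a = \frac{21}{23}$ ($a = - \frac{\left(-99 - 90\right) \frac{1}{95 - 26}}{3} = - \frac{\left(-189\right) \frac{1}{69}}{3} = \left(- \frac{1}{3}\right) \left(- \frac{63}{23}\right) = \frac{21}{23} \approx 0.91304$)
$X{\left(U \right)} = - U^{3}$ ($X{\left(U \right)} = - U U^{2} = - U^{3}$)
$-6666 + X{\left(a \right)} = -6666 - \left(\frac{21}{23}\right)^{3} = -6666 - \frac{9261}{12167} = - \frac{81114483}{12167}$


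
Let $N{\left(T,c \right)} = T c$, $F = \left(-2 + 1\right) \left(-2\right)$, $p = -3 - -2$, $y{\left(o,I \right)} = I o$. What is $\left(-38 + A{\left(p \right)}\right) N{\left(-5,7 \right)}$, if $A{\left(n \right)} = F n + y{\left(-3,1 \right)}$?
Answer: $1505$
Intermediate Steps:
$p = -1$ ($p = -3 + 2 = -1$)
$F = 2$ ($F = \left(-1\right) \left(-2\right) = 2$)
$A{\left(n \right)} = -3 + 2 n$ ($A{\left(n \right)} = 2 n + 1 \left(-3\right) = 2 n - 3 = -3 + 2 n$)
$\left(-38 + A{\left(p \right)}\right) N{\left(-5,7 \right)} = \left(-38 + \left(-3 + 2 \left(-1\right)\right)\right) \left(\left(-5\right) 7\right) = \left(-38 - 5\right) \left(-35\right) = \left(-43\right) \left(-35\right) = 1505$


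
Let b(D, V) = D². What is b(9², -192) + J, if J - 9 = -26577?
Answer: -20007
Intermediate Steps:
J = -26568 (J = 9 - 26577 = -26568)
b(9², -192) + J = (9²)² - 26568 = 81² - 26568 = 6561 - 26568 = -20007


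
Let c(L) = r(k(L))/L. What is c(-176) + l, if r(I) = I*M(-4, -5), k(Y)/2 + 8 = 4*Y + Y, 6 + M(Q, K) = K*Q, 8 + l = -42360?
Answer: -464494/11 ≈ -42227.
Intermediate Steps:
l = -42368 (l = -8 - 42360 = -42368)
M(Q, K) = -6 + K*Q
k(Y) = -16 + 10*Y (k(Y) = -16 + 2*(4*Y + Y) = -16 + 2*(5*Y) = -16 + 10*Y)
r(I) = 14*I (r(I) = I*(-6 - 5*(-4)) = I*(-6 + 20) = I*14 = 14*I)
c(L) = (-224 + 140*L)/L (c(L) = (14*(-16 + 10*L))/L = (-224 + 140*L)/L)
c(-176) + l = (140 - 224/(-176)) - 42368 = (140 - 224*(-1/176)) - 42368 = (140 + 14/11) - 42368 = 1554/11 - 42368 = -464494/11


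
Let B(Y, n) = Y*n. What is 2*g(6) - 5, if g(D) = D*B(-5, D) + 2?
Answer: -361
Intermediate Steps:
g(D) = 2 - 5*D**2 (g(D) = D*(-5*D) + 2 = -5*D**2 + 2 = 2 - 5*D**2)
2*g(6) - 5 = 2*(2 - 5*6**2) - 5 = 2*(2 - 5*36) - 5 = 2*(2 - 180) - 5 = 2*(-178) - 5 = -356 - 5 = -361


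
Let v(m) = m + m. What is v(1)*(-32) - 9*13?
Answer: -181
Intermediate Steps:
v(m) = 2*m
v(1)*(-32) - 9*13 = (2*1)*(-32) - 9*13 = 2*(-32) - 117 = -64 - 117 = -181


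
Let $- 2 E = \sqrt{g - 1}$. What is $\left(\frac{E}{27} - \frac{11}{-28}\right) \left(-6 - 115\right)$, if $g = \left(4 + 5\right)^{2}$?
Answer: $- \frac{1331}{28} + \frac{242 \sqrt{5}}{27} \approx -27.494$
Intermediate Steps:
$g = 81$ ($g = 9^{2} = 81$)
$E = - 2 \sqrt{5}$ ($E = - \frac{\sqrt{81 - 1}}{2} = - \frac{\sqrt{80}}{2} = - \frac{4 \sqrt{5}}{2} = - 2 \sqrt{5} \approx -4.4721$)
$\left(\frac{E}{27} - \frac{11}{-28}\right) \left(-6 - 115\right) = \left(\frac{\left(-2\right) \sqrt{5}}{27} - \frac{11}{-28}\right) \left(-6 - 115\right) = \left(- 2 \sqrt{5} \cdot \frac{1}{27} - - \frac{11}{28}\right) \left(-121\right) = \left(- \frac{2 \sqrt{5}}{27} + \frac{11}{28}\right) \left(-121\right) = \left(\frac{11}{28} - \frac{2 \sqrt{5}}{27}\right) \left(-121\right) = - \frac{1331}{28} + \frac{242 \sqrt{5}}{27}$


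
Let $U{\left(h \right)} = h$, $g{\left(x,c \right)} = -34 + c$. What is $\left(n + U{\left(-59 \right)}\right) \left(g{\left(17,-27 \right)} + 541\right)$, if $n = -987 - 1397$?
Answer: $-1172640$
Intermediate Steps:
$n = -2384$
$\left(n + U{\left(-59 \right)}\right) \left(g{\left(17,-27 \right)} + 541\right) = \left(-2384 - 59\right) \left(\left(-34 - 27\right) + 541\right) = - 2443 \left(-61 + 541\right) = \left(-2443\right) 480 = -1172640$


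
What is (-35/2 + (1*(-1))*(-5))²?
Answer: 625/4 ≈ 156.25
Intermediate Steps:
(-35/2 + (1*(-1))*(-5))² = (-35*½ - 1*(-5))² = (-35/2 + 5)² = (-25/2)² = 625/4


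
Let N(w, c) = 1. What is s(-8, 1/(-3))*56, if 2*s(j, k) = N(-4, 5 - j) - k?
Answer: 112/3 ≈ 37.333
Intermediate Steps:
s(j, k) = 1/2 - k/2 (s(j, k) = (1 - k)/2 = 1/2 - k/2)
s(-8, 1/(-3))*56 = (1/2 - 1/2/(-3))*56 = (1/2 - 1/2*(-1/3))*56 = (1/2 + 1/6)*56 = (2/3)*56 = 112/3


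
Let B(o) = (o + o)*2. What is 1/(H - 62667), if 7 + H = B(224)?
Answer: -1/61778 ≈ -1.6187e-5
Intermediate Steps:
B(o) = 4*o (B(o) = (2*o)*2 = 4*o)
H = 889 (H = -7 + 4*224 = -7 + 896 = 889)
1/(H - 62667) = 1/(889 - 62667) = 1/(-61778) = -1/61778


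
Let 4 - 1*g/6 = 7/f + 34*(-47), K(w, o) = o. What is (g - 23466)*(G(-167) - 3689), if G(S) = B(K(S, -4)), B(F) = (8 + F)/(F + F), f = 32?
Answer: 1635813615/32 ≈ 5.1119e+7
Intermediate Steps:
B(F) = (8 + F)/(2*F) (B(F) = (8 + F)/((2*F)) = (8 + F)*(1/(2*F)) = (8 + F)/(2*F))
G(S) = -½ (G(S) = (½)*(8 - 4)/(-4) = (½)*(-¼)*4 = -½)
g = 153771/16 (g = 24 - 6*(7/32 + 34*(-47)) = 24 - 6*(7*(1/32) - 1598) = 24 - 6*(7/32 - 1598) = 24 - 6*(-51129/32) = 24 + 153387/16 = 153771/16 ≈ 9610.7)
(g - 23466)*(G(-167) - 3689) = (153771/16 - 23466)*(-½ - 3689) = -221685/16*(-7379/2) = 1635813615/32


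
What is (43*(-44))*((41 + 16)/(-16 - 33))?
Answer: 107844/49 ≈ 2200.9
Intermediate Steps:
(43*(-44))*((41 + 16)/(-16 - 33)) = -107844/(-49) = -107844*(-1)/49 = -1892*(-57/49) = 107844/49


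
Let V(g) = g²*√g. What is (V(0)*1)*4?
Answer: 0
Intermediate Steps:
V(g) = g^(5/2)
(V(0)*1)*4 = (0^(5/2)*1)*4 = (0*1)*4 = 0*4 = 0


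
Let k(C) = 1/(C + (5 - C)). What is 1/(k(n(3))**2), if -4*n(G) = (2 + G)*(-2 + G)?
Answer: 25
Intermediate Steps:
n(G) = -(-2 + G)*(2 + G)/4 (n(G) = -(2 + G)*(-2 + G)/4 = -(-2 + G)*(2 + G)/4)
k(C) = 1/5
1/(k(n(3))**2) = 1/((1/5)**2) = 1/(1/25) = 25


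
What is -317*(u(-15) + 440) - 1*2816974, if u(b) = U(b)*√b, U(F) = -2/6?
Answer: -2956454 + 317*I*√15/3 ≈ -2.9565e+6 + 409.25*I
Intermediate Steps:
U(F) = -⅓ (U(F) = -2*⅙ = -⅓)
u(b) = -√b/3
-317*(u(-15) + 440) - 1*2816974 = -317*(-I*√15/3 + 440) - 1*2816974 = -317*(-I*√15/3 + 440) - 2816974 = -317*(440 - I*√15/3) - 2816974 = (-139480 + 317*I*√15/3) - 2816974 = -2956454 + 317*I*√15/3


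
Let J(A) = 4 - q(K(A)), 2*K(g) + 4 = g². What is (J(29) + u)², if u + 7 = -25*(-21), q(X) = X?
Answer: 42849/4 ≈ 10712.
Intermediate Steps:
K(g) = -2 + g²/2
J(A) = 6 - A²/2 (J(A) = 4 - (-2 + A²/2) = 4 + (2 - A²/2) = 6 - A²/2)
u = 518 (u = -7 - 25*(-21) = -7 + 525 = 518)
(J(29) + u)² = ((6 - ½*29²) + 518)² = ((6 - ½*841) + 518)² = ((6 - 841/2) + 518)² = (-829/2 + 518)² = (207/2)² = 42849/4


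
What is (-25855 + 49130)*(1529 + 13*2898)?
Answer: 912449825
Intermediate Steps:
(-25855 + 49130)*(1529 + 13*2898) = 23275*(1529 + 37674) = 23275*39203 = 912449825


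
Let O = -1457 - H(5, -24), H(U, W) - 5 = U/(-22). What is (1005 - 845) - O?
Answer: 35679/22 ≈ 1621.8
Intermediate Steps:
H(U, W) = 5 - U/22 (H(U, W) = 5 + U/(-22) = 5 + U*(-1/22) = 5 - U/22)
O = -32159/22 (O = -1457 - (5 - 1/22*5) = -1457 - (5 - 5/22) = -1457 - 1*105/22 = -1457 - 105/22 = -32159/22 ≈ -1461.8)
(1005 - 845) - O = (1005 - 845) - 1*(-32159/22) = 160 + 32159/22 = 35679/22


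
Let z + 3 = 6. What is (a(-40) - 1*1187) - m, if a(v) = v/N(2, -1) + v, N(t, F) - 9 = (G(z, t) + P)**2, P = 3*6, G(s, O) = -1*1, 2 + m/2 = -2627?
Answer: 600599/149 ≈ 4030.9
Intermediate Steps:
z = 3 (z = -3 + 6 = 3)
m = -5258 (m = -4 + 2*(-2627) = -4 - 5254 = -5258)
G(s, O) = -1
P = 18
N(t, F) = 298 (N(t, F) = 9 + (-1 + 18)**2 = 9 + 17**2 = 9 + 289 = 298)
a(v) = 299*v/298 (a(v) = v/298 + v = 299*v/298)
(a(-40) - 1*1187) - m = ((299/298)*(-40) - 1*1187) - 1*(-5258) = (-5980/149 - 1187) + 5258 = -182843/149 + 5258 = 600599/149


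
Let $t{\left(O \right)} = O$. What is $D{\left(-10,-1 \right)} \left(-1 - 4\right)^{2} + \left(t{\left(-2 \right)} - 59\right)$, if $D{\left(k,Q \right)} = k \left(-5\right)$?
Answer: $1189$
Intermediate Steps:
$D{\left(k,Q \right)} = - 5 k$
$D{\left(-10,-1 \right)} \left(-1 - 4\right)^{2} + \left(t{\left(-2 \right)} - 59\right) = \left(-5\right) \left(-10\right) \left(-1 - 4\right)^{2} - 61 = 50 \left(-5\right)^{2} - 61 = 50 \cdot 25 - 61 = 1250 - 61 = 1189$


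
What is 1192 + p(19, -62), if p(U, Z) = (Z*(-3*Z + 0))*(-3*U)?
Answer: 658516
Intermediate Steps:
p(U, Z) = 9*U*Z² (p(U, Z) = (Z*(-3*Z))*(-3*U) = (-3*Z²)*(-3*U) = 9*U*Z²)
1192 + p(19, -62) = 1192 + 9*19*(-62)² = 1192 + 9*19*3844 = 1192 + 657324 = 658516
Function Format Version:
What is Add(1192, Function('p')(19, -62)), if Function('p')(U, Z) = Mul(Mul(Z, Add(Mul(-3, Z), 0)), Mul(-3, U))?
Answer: 658516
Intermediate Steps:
Function('p')(U, Z) = Mul(9, U, Pow(Z, 2)) (Function('p')(U, Z) = Mul(Mul(Z, Mul(-3, Z)), Mul(-3, U)) = Mul(Mul(-3, Pow(Z, 2)), Mul(-3, U)) = Mul(9, U, Pow(Z, 2)))
Add(1192, Function('p')(19, -62)) = Add(1192, Mul(9, 19, Pow(-62, 2))) = Add(1192, Mul(9, 19, 3844)) = Add(1192, 657324) = 658516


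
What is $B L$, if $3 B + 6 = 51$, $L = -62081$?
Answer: $-931215$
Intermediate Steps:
$B = 15$ ($B = -2 + \frac{1}{3} \cdot 51 = -2 + 17 = 15$)
$B L = 15 \left(-62081\right) = -931215$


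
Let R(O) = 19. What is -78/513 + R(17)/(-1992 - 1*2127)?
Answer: -36781/234783 ≈ -0.15666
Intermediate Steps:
-78/513 + R(17)/(-1992 - 1*2127) = -78/513 + 19/(-1992 - 1*2127) = -78*1/513 + 19/(-1992 - 2127) = -26/171 + 19/(-4119) = -26/171 + 19*(-1/4119) = -26/171 - 19/4119 = -36781/234783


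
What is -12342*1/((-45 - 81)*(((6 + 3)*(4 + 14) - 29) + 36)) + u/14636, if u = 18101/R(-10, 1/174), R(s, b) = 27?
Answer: 292369751/467488476 ≈ 0.62541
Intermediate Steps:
u = 18101/27 ≈ 670.41
-12342*1/((-45 - 81)*(((6 + 3)*(4 + 14) - 29) + 36)) + u/14636 = -12342*1/((-45 - 81)*(((6 + 3)*(4 + 14) - 29) + 36)) + (18101/27)/14636 = -12342*(-1/(126*((9*18 - 29) + 36))) + (18101/27)*(1/14636) = -12342*(-1/(126*((162 - 29) + 36))) + 18101/395172 = -12342*(-1/(126*(133 + 36))) + 18101/395172 = -12342/((-126*169)) + 18101/395172 = -12342/(-21294) + 18101/395172 = -12342*(-1/21294) + 18101/395172 = 2057/3549 + 18101/395172 = 292369751/467488476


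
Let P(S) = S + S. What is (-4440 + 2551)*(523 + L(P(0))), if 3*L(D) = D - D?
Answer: -987947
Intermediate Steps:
P(S) = 2*S
L(D) = 0 (L(D) = (D - D)/3 = (⅓)*0 = 0)
(-4440 + 2551)*(523 + L(P(0))) = (-4440 + 2551)*(523 + 0) = -1889*523 = -987947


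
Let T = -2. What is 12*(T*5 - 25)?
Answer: -420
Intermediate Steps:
12*(T*5 - 25) = 12*(-2*5 - 25) = 12*(-10 - 25) = 12*(-35) = -420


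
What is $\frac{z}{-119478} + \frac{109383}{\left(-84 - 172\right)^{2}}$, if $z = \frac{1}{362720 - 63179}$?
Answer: $\frac{1957330007221249}{1172719520907264} \approx 1.6691$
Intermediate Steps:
$z = \frac{1}{299541} \approx 3.3384 \cdot 10^{-6}$
$\frac{z}{-119478} + \frac{109383}{\left(-84 - 172\right)^{2}} = \frac{1}{299541 \left(-119478\right)} + \frac{109383}{\left(-84 - 172\right)^{2}} = \frac{1}{299541} \left(- \frac{1}{119478}\right) + \frac{109383}{\left(-256\right)^{2}} = - \frac{1}{35788559598} + \frac{109383}{65536} = \frac{1957330007221249}{1172719520907264}$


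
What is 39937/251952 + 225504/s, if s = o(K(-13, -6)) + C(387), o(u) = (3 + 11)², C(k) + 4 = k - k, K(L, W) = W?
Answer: 295957561/251952 ≈ 1174.7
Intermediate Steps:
C(k) = -4 (C(k) = -4 + (k - k) = -4 + 0 = -4)
o(u) = 196 (o(u) = 14² = 196)
s = 192 (s = 196 - 4 = 192)
39937/251952 + 225504/s = 39937/251952 + 225504/192 = 39937*(1/251952) + 225504*(1/192) = 39937/251952 + 2349/2 = 295957561/251952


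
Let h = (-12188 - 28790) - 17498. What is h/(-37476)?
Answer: 4873/3123 ≈ 1.5604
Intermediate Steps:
h = -58476 (h = -40978 - 17498 = -58476)
h/(-37476) = -58476/(-37476) = -58476*(-1/37476) = 4873/3123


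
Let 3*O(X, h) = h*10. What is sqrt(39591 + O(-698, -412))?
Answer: sqrt(343959)/3 ≈ 195.49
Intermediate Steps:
O(X, h) = 10*h/3 (O(X, h) = (h*10)/3 = (10*h)/3 = 10*h/3)
sqrt(39591 + O(-698, -412)) = sqrt(39591 + (10/3)*(-412)) = sqrt(39591 - 4120/3) = sqrt(114653/3) = sqrt(343959)/3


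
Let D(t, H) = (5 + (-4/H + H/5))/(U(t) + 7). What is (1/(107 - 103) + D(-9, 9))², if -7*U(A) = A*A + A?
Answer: 48622729/17139600 ≈ 2.8369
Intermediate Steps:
U(A) = -A/7 - A²/7 (U(A) = -(A*A + A)/7 = -(A² + A)/7 = -(A + A²)/7 = -A/7 - A²/7)
D(t, H) = (5 - 4/H + H/5)/(7 - t*(1 + t)/7) (D(t, H) = (5 + (-4/H + H/5))/(-t*(1 + t)/7 + 7) = (5 + (-4/H + H*(⅕)))/(7 - t*(1 + t)/7) = (5 + (-4/H + H/5))/(7 - t*(1 + t)/7) = (5 - 4/H + H/5)/(7 - t*(1 + t)/7))
(1/(107 - 103) + D(-9, 9))² = (1/(107 - 103) + (7/5)*(20 - 1*9² - 25*9)/(9*(-49 - 9*(1 - 9))))² = (1/4 + (7/5)*(⅑)*(20 - 1*81 - 225)/(-49 - 9*(-8)))² = (¼ + (7/5)*(⅑)*(20 - 81 - 225)/(-49 + 72))² = (¼ + (7/5)*(⅑)*(-286)/23)² = (¼ + (7/5)*(⅑)*(1/23)*(-286))² = (¼ - 2002/1035)² = (-6973/4140)² = 48622729/17139600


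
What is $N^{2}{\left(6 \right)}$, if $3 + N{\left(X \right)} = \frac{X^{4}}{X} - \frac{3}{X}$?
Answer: $\frac{180625}{4} \approx 45156.0$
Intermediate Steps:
$N{\left(X \right)} = -3 + X^{3} - \frac{3}{X}$ ($N{\left(X \right)} = -3 - \left(\frac{3}{X} - \frac{X^{4}}{X}\right) = -3 + \left(X^{3} - \frac{3}{X}\right) = -3 + X^{3} - \frac{3}{X}$)
$N^{2}{\left(6 \right)} = \left(-3 + 6^{3} - \frac{3}{6}\right)^{2} = \left(-3 + 216 - \frac{1}{2}\right)^{2} = \left(\frac{425}{2}\right)^{2} = \frac{180625}{4}$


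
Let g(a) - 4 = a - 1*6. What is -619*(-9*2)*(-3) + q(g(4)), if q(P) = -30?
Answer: -33456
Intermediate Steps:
g(a) = -2 + a (g(a) = 4 + (a - 1*6) = 4 + (a - 6) = 4 + (-6 + a) = -2 + a)
-619*(-9*2)*(-3) + q(g(4)) = -619*(-9*2)*(-3) - 30 = -(-11142)*(-3) - 30 = -619*54 - 30 = -33426 - 30 = -33456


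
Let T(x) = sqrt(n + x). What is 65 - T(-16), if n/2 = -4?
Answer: 65 - 2*I*sqrt(6) ≈ 65.0 - 4.899*I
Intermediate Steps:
n = -8 (n = 2*(-4) = -8)
T(x) = sqrt(-8 + x)
65 - T(-16) = 65 - sqrt(-8 - 16) = 65 - sqrt(-24) = 65 - 2*I*sqrt(6)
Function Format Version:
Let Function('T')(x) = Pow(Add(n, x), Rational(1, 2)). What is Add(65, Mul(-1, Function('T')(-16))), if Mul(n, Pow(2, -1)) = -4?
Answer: Add(65, Mul(-2, I, Pow(6, Rational(1, 2)))) ≈ Add(65.000, Mul(-4.8990, I))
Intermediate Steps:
n = -8 (n = Mul(2, -4) = -8)
Function('T')(x) = Pow(Add(-8, x), Rational(1, 2))
Add(65, Mul(-1, Function('T')(-16))) = Add(65, Mul(-1, Pow(Add(-8, -16), Rational(1, 2)))) = Add(65, Mul(-1, Pow(-24, Rational(1, 2)))) = Add(65, Mul(-1, Mul(2, I, Pow(6, Rational(1, 2))))) = Add(65, Mul(-2, I, Pow(6, Rational(1, 2))))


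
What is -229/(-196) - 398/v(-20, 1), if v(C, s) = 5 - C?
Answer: -72283/4900 ≈ -14.752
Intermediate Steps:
-229/(-196) - 398/v(-20, 1) = -229/(-196) - 398/(5 - 1*(-20)) = -229*(-1/196) - 398/(5 + 20) = 229/196 - 398/25 = -72283/4900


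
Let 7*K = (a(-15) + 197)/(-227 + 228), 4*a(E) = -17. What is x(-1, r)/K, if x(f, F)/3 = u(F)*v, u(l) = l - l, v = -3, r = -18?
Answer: 0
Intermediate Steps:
a(E) = -17/4 (a(E) = (1/4)*(-17) = -17/4)
u(l) = 0
K = 771/28 (K = ((-17/4 + 197)/(-227 + 228))/7 = ((771/4)/1)/7 = ((771/4)*1)/7 = (1/7)*(771/4) = 771/28 ≈ 27.536)
x(f, F) = 0 (x(f, F) = 3*(0*(-3)) = 3*0 = 0)
x(-1, r)/K = 0/(771/28) = 0*(28/771) = 0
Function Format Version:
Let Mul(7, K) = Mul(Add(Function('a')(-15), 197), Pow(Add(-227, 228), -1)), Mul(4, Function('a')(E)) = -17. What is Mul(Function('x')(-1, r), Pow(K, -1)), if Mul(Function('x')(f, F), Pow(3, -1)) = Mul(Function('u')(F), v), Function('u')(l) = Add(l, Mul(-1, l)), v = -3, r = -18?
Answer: 0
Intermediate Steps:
Function('a')(E) = Rational(-17, 4) (Function('a')(E) = Mul(Rational(1, 4), -17) = Rational(-17, 4))
Function('u')(l) = 0
K = Rational(771, 28) (K = Mul(Rational(1, 7), Mul(Add(Rational(-17, 4), 197), Pow(Add(-227, 228), -1))) = Mul(Rational(1, 7), Mul(Rational(771, 4), Pow(1, -1))) = Mul(Rational(1, 7), Mul(Rational(771, 4), 1)) = Mul(Rational(1, 7), Rational(771, 4)) = Rational(771, 28) ≈ 27.536)
Function('x')(f, F) = 0 (Function('x')(f, F) = Mul(3, Mul(0, -3)) = Mul(3, 0) = 0)
Mul(Function('x')(-1, r), Pow(K, -1)) = Mul(0, Pow(Rational(771, 28), -1)) = Mul(0, Rational(28, 771)) = 0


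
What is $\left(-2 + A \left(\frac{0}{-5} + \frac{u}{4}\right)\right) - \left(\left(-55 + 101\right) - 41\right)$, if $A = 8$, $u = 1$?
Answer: $-5$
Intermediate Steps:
$\left(-2 + A \left(\frac{0}{-5} + \frac{u}{4}\right)\right) - \left(\left(-55 + 101\right) - 41\right) = \left(-2 + 8 \left(\frac{0}{-5} + 1 \cdot \frac{1}{4}\right)\right) - \left(\left(-55 + 101\right) - 41\right) = \left(-2 + 8 \left(0 \left(- \frac{1}{5}\right) + 1 \cdot \frac{1}{4}\right)\right) - \left(46 - 41\right) = \left(-2 + 8 \left(0 + \frac{1}{4}\right)\right) - 5 = \left(-2 + 8 \cdot \frac{1}{4}\right) - 5 = \left(-2 + 2\right) - 5 = 0 - 5 = -5$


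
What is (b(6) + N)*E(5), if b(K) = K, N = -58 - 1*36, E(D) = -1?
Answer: 88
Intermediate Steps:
N = -94 (N = -58 - 36 = -94)
(b(6) + N)*E(5) = (6 - 94)*(-1) = -88*(-1) = 88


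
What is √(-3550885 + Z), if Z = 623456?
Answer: I*√2927429 ≈ 1711.0*I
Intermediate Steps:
√(-3550885 + Z) = √(-3550885 + 623456) = √(-2927429) = I*√2927429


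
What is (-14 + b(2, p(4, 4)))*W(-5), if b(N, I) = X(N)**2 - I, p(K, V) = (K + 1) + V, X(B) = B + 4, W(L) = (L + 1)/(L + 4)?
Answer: 52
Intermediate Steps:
W(L) = (1 + L)/(4 + L)
X(B) = 4 + B
p(K, V) = 1 + K + V (p(K, V) = (1 + K) + V = 1 + K + V)
b(N, I) = (4 + N)**2 - I
(-14 + b(2, p(4, 4)))*W(-5) = (-14 + ((4 + 2)**2 - (1 + 4 + 4)))*((1 - 5)/(4 - 5)) = (-14 + (6**2 - 1*9))*(-4/(-1)) = (-14 + (36 - 9))*(-1*(-4)) = (-14 + 27)*4 = 13*4 = 52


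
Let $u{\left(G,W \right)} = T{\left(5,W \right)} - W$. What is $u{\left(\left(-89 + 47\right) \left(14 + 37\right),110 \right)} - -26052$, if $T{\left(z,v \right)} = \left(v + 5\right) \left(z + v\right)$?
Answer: $39167$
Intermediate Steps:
$T{\left(z,v \right)} = \left(5 + v\right) \left(v + z\right)$
$u{\left(G,W \right)} = 25 + W^{2} + 9 W$ ($u{\left(G,W \right)} = \left(W^{2} + 5 W + 5 \cdot 5 + W 5\right) - W = \left(W^{2} + 5 W + 25 + 5 W\right) - W = \left(25 + W^{2} + 10 W\right) - W = 25 + W^{2} + 9 W$)
$u{\left(\left(-89 + 47\right) \left(14 + 37\right),110 \right)} - -26052 = \left(25 + 110^{2} + 9 \cdot 110\right) - -26052 = \left(25 + 12100 + 990\right) + 26052 = 13115 + 26052 = 39167$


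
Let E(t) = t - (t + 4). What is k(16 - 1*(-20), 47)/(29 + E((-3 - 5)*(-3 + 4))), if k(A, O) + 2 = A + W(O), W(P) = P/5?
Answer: 217/125 ≈ 1.7360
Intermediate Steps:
E(t) = -4 (E(t) = t - (4 + t) = t + (-4 - t) = -4)
W(P) = P/5 (W(P) = P*(1/5) = P/5)
k(A, O) = -2 + A + O/5 (k(A, O) = -2 + (A + O/5) = -2 + A + O/5)
k(16 - 1*(-20), 47)/(29 + E((-3 - 5)*(-3 + 4))) = (-2 + (16 - 1*(-20)) + (1/5)*47)/(29 - 4) = (-2 + (16 + 20) + 47/5)/25 = (-2 + 36 + 47/5)/25 = (1/25)*(217/5) = 217/125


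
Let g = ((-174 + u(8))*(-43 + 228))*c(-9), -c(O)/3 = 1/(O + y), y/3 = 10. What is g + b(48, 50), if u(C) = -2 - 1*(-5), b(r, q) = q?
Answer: 31985/7 ≈ 4569.3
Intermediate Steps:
y = 30 (y = 3*10 = 30)
u(C) = 3 (u(C) = -2 + 5 = 3)
c(O) = -3/(30 + O) (c(O) = -3/(O + 30) = -3/(30 + O))
g = 31635/7 (g = ((-174 + 3)*(-43 + 228))*(-3/(30 - 9)) = (-171*185)*(-3/21) = -(-94905)/21 = -31635*(-1/7) = 31635/7 ≈ 4519.3)
g + b(48, 50) = 31635/7 + 50 = 31985/7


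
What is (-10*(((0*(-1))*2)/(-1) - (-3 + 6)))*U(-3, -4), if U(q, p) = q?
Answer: -90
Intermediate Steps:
(-10*(((0*(-1))*2)/(-1) - (-3 + 6)))*U(-3, -4) = -10*(((0*(-1))*2)/(-1) - (-3 + 6))*(-3) = -10*((0*2)*(-1) - 1*3)*(-3) = -10*(0*(-1) - 3)*(-3) = -10*(0 - 3)*(-3) = -10*(-3)*(-3) = 30*(-3) = -90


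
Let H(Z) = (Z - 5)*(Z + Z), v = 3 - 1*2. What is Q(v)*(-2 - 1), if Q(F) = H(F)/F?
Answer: 24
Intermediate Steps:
v = 1 (v = 3 - 2 = 1)
H(Z) = 2*Z*(-5 + Z) (H(Z) = (-5 + Z)*(2*Z) = 2*Z*(-5 + Z))
Q(F) = -10 + 2*F (Q(F) = (2*F*(-5 + F))/F = -10 + 2*F)
Q(v)*(-2 - 1) = (-10 + 2*1)*(-2 - 1) = (-10 + 2)*(-3) = -8*(-3) = 24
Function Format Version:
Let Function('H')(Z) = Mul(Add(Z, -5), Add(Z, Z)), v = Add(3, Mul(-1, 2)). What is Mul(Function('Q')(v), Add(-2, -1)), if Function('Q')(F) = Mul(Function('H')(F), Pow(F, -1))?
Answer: 24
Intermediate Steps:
v = 1 (v = Add(3, -2) = 1)
Function('H')(Z) = Mul(2, Z, Add(-5, Z)) (Function('H')(Z) = Mul(Add(-5, Z), Mul(2, Z)) = Mul(2, Z, Add(-5, Z)))
Function('Q')(F) = Add(-10, Mul(2, F)) (Function('Q')(F) = Mul(Mul(2, F, Add(-5, F)), Pow(F, -1)) = Add(-10, Mul(2, F)))
Mul(Function('Q')(v), Add(-2, -1)) = Mul(Add(-10, Mul(2, 1)), Add(-2, -1)) = Mul(Add(-10, 2), -3) = Mul(-8, -3) = 24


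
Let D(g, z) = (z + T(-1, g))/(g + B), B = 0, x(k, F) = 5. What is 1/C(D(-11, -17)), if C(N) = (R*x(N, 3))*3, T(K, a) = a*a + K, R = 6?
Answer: 1/90 ≈ 0.011111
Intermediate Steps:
T(K, a) = K + a² (T(K, a) = a² + K = K + a²)
D(g, z) = (-1 + z + g²)/g (D(g, z) = (z + (-1 + g²))/(g + 0) = (-1 + z + g²)/g)
C(N) = 90 (C(N) = (6*5)*3 = 30*3 = 90)
1/C(D(-11, -17)) = 1/90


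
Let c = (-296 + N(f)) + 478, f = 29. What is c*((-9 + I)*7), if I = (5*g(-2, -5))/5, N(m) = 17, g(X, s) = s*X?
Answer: 1393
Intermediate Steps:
g(X, s) = X*s
I = 10 (I = (5*(-2*(-5)))/5 = (5*10)*(1/5) = 50*(1/5) = 10)
c = 199 (c = (-296 + 17) + 478 = -279 + 478 = 199)
c*((-9 + I)*7) = 199*((-9 + 10)*7) = 199*(1*7) = 199*7 = 1393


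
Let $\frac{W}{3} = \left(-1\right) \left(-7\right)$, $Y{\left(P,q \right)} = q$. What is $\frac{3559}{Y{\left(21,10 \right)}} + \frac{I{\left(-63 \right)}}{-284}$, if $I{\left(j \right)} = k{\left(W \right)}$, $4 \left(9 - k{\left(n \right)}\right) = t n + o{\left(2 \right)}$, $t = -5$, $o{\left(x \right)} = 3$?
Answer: $\frac{1010411}{2840} \approx 355.78$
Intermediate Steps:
$W = 21$ ($W = 3 \left(\left(-1\right) \left(-7\right)\right) = 3 \cdot 7 = 21$)
$k{\left(n \right)} = \frac{33}{4} + \frac{5 n}{4}$ ($k{\left(n \right)} = 9 - \frac{- 5 n + 3}{4} = 9 - \frac{3 - 5 n}{4} = 9 + \left(- \frac{3}{4} + \frac{5 n}{4}\right) = \frac{33}{4} + \frac{5 n}{4}$)
$I{\left(j \right)} = \frac{69}{2}$ ($I{\left(j \right)} = \frac{33}{4} + \frac{5}{4} \cdot 21 = \frac{33}{4} + \frac{105}{4} = \frac{69}{2}$)
$\frac{3559}{Y{\left(21,10 \right)}} + \frac{I{\left(-63 \right)}}{-284} = \frac{3559}{10} + \frac{69}{2 \left(-284\right)} = 3559 \cdot \frac{1}{10} + \frac{69}{2} \left(- \frac{1}{284}\right) = \frac{3559}{10} - \frac{69}{568} = \frac{1010411}{2840}$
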